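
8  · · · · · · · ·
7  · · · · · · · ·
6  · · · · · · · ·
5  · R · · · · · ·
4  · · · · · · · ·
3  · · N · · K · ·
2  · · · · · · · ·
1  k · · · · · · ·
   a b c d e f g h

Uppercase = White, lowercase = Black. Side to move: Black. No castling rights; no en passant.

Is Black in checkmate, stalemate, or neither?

stalemate

Black to move; black king on a1.
In check: no.
King squares — b1: attacked by Nc3; a2: attacked by Nc3; b2: attacked by Rb5.
Legal moves for Black: none.
Not in check and no legal moves → stalemate.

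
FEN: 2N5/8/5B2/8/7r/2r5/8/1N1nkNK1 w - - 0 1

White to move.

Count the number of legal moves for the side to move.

21

White to move; king on g1.
In check: no.
Legal moves: Ne7, Na7, Nd6, Nb6, Bh8, Bd8, Bg7, Be7, Bg5, Be5, Bxh4+, Bd4, Bxc3+, Kg2, Ng3, Ne3, Nh2, Nfd2, Nxc3, Na3, Nbd2.
Count: 21.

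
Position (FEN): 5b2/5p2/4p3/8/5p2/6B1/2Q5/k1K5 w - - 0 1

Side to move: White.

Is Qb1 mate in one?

yes

After Qb1: black king on a1; in check: yes, from the white queen on b1.
King squares — b1: attacked by Kc1; a2: attacked by Qb1; b2: attacked by Qb1.
Black has no legal moves → checkmate.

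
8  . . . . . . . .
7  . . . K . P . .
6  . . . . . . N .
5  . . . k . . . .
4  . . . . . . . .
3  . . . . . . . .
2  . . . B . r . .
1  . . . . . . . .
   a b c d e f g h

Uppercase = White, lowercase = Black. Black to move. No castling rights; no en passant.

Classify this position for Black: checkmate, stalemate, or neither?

neither

Black to move; black king on d5.
In check: no.
Legal moves for Black: Kc5, Ke4, Kd4, Kc4, Rxf7+, Rf6, Rf5, Rf4, Rf3, Rh2, Rg2, Re2, Rxd2, Rf1.
Black has 14 legal moves and is not in check → neither.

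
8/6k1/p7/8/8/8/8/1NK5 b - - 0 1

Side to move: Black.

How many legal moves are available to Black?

9

Black to move; king on g7.
In check: no.
Legal moves: Kh8, Kg8, Kf8, Kh7, Kf7, Kh6, Kg6, Kf6, a5.
Count: 9.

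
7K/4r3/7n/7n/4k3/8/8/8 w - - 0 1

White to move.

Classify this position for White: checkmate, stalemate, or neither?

White to move; white king on h8.
In check: no.
King squares — g7: attacked by Nh5; h7: attacked by Re7; g8: attacked by Nh6.
Legal moves for White: none.
Not in check and no legal moves → stalemate.

stalemate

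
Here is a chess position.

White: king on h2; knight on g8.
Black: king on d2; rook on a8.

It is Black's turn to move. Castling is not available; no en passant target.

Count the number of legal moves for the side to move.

21

Black to move; king on d2.
In check: no.
Legal moves: Rxg8, Rf8, Re8, Rd8, Rc8, Rb8, Ra7, Ra6, Ra5, Ra4, Ra3, Ra2, Ra1, Ke3, Kd3, Kc3, Ke2, Kc2, Ke1, Kd1, Kc1.
Count: 21.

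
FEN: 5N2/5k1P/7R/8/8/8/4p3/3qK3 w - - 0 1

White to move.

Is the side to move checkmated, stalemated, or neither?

White to move; white king on e1.
In check: yes, from the black queen on d1.
Legal moves for White: Kf2.
White is in check but has 1 legal move → neither.

neither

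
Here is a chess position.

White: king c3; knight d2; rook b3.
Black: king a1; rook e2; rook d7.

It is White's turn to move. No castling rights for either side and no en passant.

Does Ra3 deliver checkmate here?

yes

After Ra3: black king on a1; in check: yes, from the white rook on a3.
King squares — b1: attacked by Nd2; a2: attacked by Ra3; b2: attacked by Kc3.
Black has no legal moves → checkmate.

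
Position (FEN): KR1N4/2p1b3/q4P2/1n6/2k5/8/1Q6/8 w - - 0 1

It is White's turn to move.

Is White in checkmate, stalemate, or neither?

checkmate

White to move; white king on a8.
In check: yes, from the black queen on a6.
King squares — a7: attacked by Nb5; b7: attacked by Qa6; b8: own rook.
Legal moves for White: none.
In check with no legal moves → checkmate.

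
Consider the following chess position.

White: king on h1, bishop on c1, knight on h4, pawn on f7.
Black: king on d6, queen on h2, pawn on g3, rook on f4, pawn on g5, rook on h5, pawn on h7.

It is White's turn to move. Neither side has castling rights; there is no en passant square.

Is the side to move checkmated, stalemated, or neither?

White to move; white king on h1.
In check: yes, from the black queen on h2.
King squares — g1: attacked by Qh2; g2: attacked by Qh2; h2: attacked by Pg3.
Legal moves for White: none.
In check with no legal moves → checkmate.

checkmate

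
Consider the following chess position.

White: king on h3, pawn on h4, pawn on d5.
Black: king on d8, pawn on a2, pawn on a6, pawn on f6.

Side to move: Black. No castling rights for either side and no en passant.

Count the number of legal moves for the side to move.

Black to move; king on d8.
In check: no.
Legal moves: Ke8, Kc8, Ke7, Kd7, Kc7, f5, a5, a1=Q, a1=R, a1=B, a1=N.
Count: 11.

11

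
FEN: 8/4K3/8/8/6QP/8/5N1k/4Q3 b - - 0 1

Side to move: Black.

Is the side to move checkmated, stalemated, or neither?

stalemate

Black to move; black king on h2.
In check: no.
King squares — g1: attacked by Qe1; h1: attacked by Qe1; g2: attacked by Qg4; g3: attacked by Qg4; h3: attacked by Nf2.
Legal moves for Black: none.
Not in check and no legal moves → stalemate.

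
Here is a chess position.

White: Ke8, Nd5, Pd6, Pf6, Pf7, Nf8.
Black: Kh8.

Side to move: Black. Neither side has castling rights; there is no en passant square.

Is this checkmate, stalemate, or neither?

Black to move; black king on h8.
In check: no.
King squares — g7: attacked by Pf6; h7: attacked by Nf8; g8: attacked by Pf7.
Legal moves for Black: none.
Not in check and no legal moves → stalemate.

stalemate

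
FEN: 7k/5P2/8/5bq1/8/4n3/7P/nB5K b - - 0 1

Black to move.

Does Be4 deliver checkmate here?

no

After Be4: white king on h1; in check: yes, from the black bishop on e4.
White has 1 legal reply: Bxe4.
In check but a legal move exists → not checkmate.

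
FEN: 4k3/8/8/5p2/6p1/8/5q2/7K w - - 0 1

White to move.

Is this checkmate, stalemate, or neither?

White to move; white king on h1.
In check: no.
King squares — g1: attacked by Qf2; g2: attacked by Qf2; h2: attacked by Qf2.
Legal moves for White: none.
Not in check and no legal moves → stalemate.

stalemate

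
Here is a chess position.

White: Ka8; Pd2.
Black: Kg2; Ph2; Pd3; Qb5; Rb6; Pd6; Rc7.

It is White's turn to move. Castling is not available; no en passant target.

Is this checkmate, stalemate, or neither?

stalemate

White to move; white king on a8.
In check: no.
King squares — a7: attacked by Rc7; b7: attacked by Rb6; b8: attacked by Rb6.
Legal moves for White: none.
Not in check and no legal moves → stalemate.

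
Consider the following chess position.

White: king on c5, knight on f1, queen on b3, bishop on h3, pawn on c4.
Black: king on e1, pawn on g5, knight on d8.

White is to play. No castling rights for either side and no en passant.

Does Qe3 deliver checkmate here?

After Qe3: black king on e1; in check: yes, from the white queen on e3.
Black has 1 legal reply: Kd1.
In check but a legal move exists → not checkmate.

no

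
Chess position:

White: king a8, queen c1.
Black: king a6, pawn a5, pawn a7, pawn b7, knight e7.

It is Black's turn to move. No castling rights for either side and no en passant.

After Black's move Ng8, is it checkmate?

After Ng8: white king on a8; in check: no.
White is not in check, so this cannot be checkmate.

no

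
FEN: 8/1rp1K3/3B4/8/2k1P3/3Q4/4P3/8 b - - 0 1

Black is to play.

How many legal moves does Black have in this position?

0

Black to move; king on c4.
In check: yes, from the white queen on d3.
Legal moves: none.
Count: 0.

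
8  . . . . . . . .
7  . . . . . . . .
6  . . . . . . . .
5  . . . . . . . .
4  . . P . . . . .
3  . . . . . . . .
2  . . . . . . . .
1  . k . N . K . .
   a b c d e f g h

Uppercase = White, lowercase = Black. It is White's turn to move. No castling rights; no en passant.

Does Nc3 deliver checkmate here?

After Nc3: black king on b1; in check: yes, from the white knight on c3.
Black has 4 legal replies: Kc2, Kb2, Kc1, Ka1.
In check but a legal move exists → not checkmate.

no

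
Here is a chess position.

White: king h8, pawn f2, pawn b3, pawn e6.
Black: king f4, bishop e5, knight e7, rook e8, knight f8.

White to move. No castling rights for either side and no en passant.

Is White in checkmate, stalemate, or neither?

checkmate

White to move; white king on h8.
In check: yes, from the black bishop on e5.
King squares — g7: attacked by Be5; h7: attacked by Nf8; g8: attacked by Ne7.
Legal moves for White: none.
In check with no legal moves → checkmate.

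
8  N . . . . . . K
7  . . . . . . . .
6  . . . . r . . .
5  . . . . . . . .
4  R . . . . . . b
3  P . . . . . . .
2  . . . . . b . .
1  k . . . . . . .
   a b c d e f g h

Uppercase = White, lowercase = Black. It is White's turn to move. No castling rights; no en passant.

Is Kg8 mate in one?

no

After Kg8: black king on a1; in check: no.
Black is not in check, so this cannot be checkmate.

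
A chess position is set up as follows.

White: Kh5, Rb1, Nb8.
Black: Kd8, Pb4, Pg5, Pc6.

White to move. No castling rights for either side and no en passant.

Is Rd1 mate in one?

no

After Rd1: black king on d8; in check: yes, from the white rook on d1.
Black has 4 legal replies: Ke8, Kc8, Ke7, Kc7.
In check but a legal move exists → not checkmate.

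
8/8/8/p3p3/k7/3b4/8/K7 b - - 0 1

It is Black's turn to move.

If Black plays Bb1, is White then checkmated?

no

After Bb1: white king on a1; in check: no.
White is not in check, so this cannot be checkmate.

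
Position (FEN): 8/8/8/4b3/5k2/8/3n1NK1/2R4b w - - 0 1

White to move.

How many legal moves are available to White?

6

White to move; king on g2.
In check: yes, from the black bishop on h1.
Legal moves: Kh3, Kh2, Kxh1, Kg1, Nxh1, Rxh1.
Count: 6.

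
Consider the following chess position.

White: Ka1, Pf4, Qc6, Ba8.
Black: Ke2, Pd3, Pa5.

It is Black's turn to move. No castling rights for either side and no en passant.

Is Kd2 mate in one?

After Kd2: white king on a1; in check: no.
White is not in check, so this cannot be checkmate.

no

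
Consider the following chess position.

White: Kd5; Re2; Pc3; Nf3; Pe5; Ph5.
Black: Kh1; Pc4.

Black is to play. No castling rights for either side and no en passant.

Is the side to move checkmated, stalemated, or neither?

Black to move; black king on h1.
In check: no.
King squares — g1: attacked by Nf3; g2: attacked by Re2; h2: attacked by Re2.
Legal moves for Black: none.
Not in check and no legal moves → stalemate.

stalemate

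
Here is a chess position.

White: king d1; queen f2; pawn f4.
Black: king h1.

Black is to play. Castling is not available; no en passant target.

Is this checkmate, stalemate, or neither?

stalemate

Black to move; black king on h1.
In check: no.
King squares — g1: attacked by Qf2; g2: attacked by Qf2; h2: attacked by Qf2.
Legal moves for Black: none.
Not in check and no legal moves → stalemate.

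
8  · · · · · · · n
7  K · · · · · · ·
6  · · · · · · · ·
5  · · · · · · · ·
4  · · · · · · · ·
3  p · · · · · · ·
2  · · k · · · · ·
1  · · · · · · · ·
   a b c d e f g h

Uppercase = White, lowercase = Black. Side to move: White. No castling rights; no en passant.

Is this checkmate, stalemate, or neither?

neither

White to move; white king on a7.
In check: no.
Legal moves for White: Kb8, Ka8, Kb7, Kb6, Ka6.
White has 5 legal moves and is not in check → neither.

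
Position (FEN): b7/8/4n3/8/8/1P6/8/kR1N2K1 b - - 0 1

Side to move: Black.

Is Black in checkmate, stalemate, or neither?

Black to move; black king on a1.
In check: yes, from the white rook on b1.
Legal moves for Black: Ka2, Kxb1.
Black is in check but has 2 legal moves → neither.

neither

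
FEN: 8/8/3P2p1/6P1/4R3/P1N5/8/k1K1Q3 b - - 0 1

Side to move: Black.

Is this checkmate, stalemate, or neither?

Black to move; black king on a1.
In check: no.
King squares — b1: attacked by Kc1; a2: attacked by Nc3; b2: attacked by Kc1.
Legal moves for Black: none.
Not in check and no legal moves → stalemate.

stalemate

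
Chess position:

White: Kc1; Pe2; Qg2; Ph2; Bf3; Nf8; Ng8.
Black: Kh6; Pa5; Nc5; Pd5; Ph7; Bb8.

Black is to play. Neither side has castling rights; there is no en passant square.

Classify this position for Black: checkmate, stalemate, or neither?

Black to move; black king on h6.
In check: yes, from the white knight on g8.
King squares — g5: attacked by Qg2; h5: attacked by Bf3; g6: attacked by Qg2; g7: attacked by Qg2; h7: own pawn.
Legal moves for Black: none.
In check with no legal moves → checkmate.

checkmate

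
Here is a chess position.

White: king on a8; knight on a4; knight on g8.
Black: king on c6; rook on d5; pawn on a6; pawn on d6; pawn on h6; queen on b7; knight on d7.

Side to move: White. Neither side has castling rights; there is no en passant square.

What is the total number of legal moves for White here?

0

White to move; king on a8.
In check: yes, from the black queen on b7.
Legal moves: none.
Count: 0.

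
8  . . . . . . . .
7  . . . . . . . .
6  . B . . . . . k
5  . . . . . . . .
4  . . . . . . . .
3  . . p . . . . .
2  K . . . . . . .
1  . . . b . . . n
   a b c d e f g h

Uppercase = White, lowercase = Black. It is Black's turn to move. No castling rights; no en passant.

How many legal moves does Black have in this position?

15

Black to move; king on h6.
In check: no.
Legal moves: Kh7, Kg7, Kg6, Kh5, Kg5, Ng3, Nf2, Bh5, Bg4, Ba4, Bf3, Bb3+, Be2, Bc2, c2.
Count: 15.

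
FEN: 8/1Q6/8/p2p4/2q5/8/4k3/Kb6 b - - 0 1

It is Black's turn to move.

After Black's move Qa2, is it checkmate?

yes

After Qa2: white king on a1; in check: yes, from the black queen on a2.
King squares — b1: attacked by Qa2; a2: attacked by Bb1; b2: attacked by Qa2.
White has no legal moves → checkmate.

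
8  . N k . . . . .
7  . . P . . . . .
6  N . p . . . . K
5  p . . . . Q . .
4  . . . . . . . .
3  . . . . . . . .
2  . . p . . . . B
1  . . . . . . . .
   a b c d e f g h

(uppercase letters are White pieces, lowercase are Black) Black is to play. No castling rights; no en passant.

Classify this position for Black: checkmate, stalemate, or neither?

Black to move; black king on c8.
In check: yes, from the white queen on f5.
Legal moves for Black: Kb7.
Black is in check but has 1 legal move → neither.

neither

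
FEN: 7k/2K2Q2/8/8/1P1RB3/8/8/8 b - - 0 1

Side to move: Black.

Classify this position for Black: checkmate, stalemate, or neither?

stalemate

Black to move; black king on h8.
In check: no.
King squares — g7: attacked by Qf7; h7: attacked by Be4; g8: attacked by Qf7.
Legal moves for Black: none.
Not in check and no legal moves → stalemate.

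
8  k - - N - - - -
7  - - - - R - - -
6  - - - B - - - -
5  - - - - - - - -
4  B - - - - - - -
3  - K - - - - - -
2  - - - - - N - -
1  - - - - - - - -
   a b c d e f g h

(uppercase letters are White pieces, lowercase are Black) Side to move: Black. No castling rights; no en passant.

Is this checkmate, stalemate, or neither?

Black to move; black king on a8.
In check: no.
King squares — a7: attacked by Re7; b7: attacked by Re7; b8: attacked by Bd6.
Legal moves for Black: none.
Not in check and no legal moves → stalemate.

stalemate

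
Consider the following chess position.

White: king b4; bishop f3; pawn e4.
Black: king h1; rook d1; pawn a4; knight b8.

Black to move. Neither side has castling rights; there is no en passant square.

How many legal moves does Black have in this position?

2

Black to move; king on h1.
In check: yes, from the white bishop on f3.
Legal moves: Kh2, Kg1.
Count: 2.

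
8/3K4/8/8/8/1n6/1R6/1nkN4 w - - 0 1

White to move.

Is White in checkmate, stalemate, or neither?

White to move; white king on d7.
In check: no.
Legal moves for White include: Ke8, Kd8, Kc8, Ke7, Kc7, Ke6, Kd6, Kc6, Rxb3, Rh2, Rg2, Rf2, Re2, Rd2, Rc2+, Ra2, Rxb1+, Ne3, ... (list truncated; more exist).
White has legal moves and is not in check → neither.

neither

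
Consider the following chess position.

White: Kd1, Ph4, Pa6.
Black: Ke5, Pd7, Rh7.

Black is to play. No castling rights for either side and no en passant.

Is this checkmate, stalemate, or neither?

neither

Black to move; black king on e5.
In check: no.
Legal moves for Black: Rh8, Rg7, Rf7, Re7, Rh6, Rh5, Rxh4, Kf6, Ke6, Kd6, Kf5, Kd5, Kf4, Ke4, Kd4, d6, d5.
Black has 17 legal moves and is not in check → neither.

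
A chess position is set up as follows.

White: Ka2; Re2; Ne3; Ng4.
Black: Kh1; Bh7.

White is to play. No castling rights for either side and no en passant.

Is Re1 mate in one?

After Re1: black king on h1; in check: yes, from the white rook on e1.
King squares — g1: attacked by Re1; g2: attacked by Ne3; h2: attacked by Ng4.
Black has no legal moves → checkmate.

yes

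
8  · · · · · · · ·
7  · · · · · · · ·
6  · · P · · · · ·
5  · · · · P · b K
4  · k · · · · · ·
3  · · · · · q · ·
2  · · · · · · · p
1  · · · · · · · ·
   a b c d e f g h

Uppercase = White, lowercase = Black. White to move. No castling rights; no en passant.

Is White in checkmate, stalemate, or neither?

neither

White to move; white king on h5.
In check: yes, from the black queen on f3.
Legal moves for White: Kg6, Kxg5.
White is in check but has 2 legal moves → neither.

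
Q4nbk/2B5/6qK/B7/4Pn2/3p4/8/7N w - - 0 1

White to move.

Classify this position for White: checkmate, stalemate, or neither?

White to move; white king on h6.
In check: yes, from the black queen on g6.
King squares — g5: attacked by Qg6; h5: attacked by Nf4; g6: attacked by Nf4; g7: attacked by Qg6; h7: attacked by Qg6.
Legal moves for White: none.
In check with no legal moves → checkmate.

checkmate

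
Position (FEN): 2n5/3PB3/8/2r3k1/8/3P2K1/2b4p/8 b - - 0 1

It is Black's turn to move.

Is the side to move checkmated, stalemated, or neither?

Black to move; black king on g5.
In check: yes, from the white bishop on e7.
Legal moves for Black: Kh6, Kg6, Kh5, Kf5, Nxe7.
Black is in check but has 5 legal moves → neither.

neither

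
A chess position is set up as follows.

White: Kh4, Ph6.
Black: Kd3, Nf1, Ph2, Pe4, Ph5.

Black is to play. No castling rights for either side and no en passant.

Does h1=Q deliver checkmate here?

no

After h1=Q: white king on h4; in check: yes, from the black queen on h1.
White has 1 legal reply: Kg5.
In check but a legal move exists → not checkmate.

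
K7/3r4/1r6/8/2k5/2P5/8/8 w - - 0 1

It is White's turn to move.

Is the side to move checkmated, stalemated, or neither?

stalemate

White to move; white king on a8.
In check: no.
King squares — a7: attacked by Rd7; b7: attacked by Rb6; b8: attacked by Rb6.
Legal moves for White: none.
Not in check and no legal moves → stalemate.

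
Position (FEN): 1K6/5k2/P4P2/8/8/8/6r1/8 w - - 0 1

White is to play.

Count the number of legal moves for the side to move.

White to move; king on b8.
In check: no.
Legal moves: Kc8, Ka8, Kc7, Kb7, Ka7, a7.
Count: 6.

6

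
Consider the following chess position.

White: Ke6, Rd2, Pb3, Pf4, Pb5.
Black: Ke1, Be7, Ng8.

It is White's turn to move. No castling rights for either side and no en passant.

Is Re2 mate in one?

no

After Re2: black king on e1; in check: yes, from the white rook on e2.
Black has 3 legal replies: Kxe2, Kf1, Kd1.
In check but a legal move exists → not checkmate.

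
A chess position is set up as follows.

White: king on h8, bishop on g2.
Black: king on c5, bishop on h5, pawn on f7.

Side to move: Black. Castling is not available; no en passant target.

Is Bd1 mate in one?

After Bd1: white king on h8; in check: no.
White is not in check, so this cannot be checkmate.

no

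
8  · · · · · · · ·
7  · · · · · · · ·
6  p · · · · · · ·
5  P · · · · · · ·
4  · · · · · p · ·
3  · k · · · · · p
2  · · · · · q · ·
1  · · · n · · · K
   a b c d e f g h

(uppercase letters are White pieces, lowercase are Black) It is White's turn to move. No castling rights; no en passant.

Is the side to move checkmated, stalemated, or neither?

White to move; white king on h1.
In check: no.
King squares — g1: attacked by Qf2; g2: attacked by Qf2; h2: attacked by Qf2.
Legal moves for White: none.
Not in check and no legal moves → stalemate.

stalemate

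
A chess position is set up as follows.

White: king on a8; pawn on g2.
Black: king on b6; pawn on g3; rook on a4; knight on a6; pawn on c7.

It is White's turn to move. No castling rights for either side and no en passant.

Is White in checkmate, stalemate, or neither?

stalemate

White to move; white king on a8.
In check: no.
King squares — a7: attacked by Kb6; b7: attacked by Kb6; b8: attacked by Na6.
Legal moves for White: none.
Not in check and no legal moves → stalemate.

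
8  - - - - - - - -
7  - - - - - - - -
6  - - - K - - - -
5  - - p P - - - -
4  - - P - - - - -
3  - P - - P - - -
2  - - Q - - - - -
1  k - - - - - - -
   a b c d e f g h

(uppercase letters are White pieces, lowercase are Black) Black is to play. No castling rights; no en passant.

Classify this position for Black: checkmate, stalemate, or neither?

Black to move; black king on a1.
In check: no.
King squares — b1: attacked by Qc2; a2: attacked by Qc2; b2: attacked by Qc2.
Legal moves for Black: none.
Not in check and no legal moves → stalemate.

stalemate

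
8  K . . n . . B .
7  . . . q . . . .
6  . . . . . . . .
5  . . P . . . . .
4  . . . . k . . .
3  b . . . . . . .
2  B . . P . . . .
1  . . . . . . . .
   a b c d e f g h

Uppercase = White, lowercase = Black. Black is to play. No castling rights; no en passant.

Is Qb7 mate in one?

yes

After Qb7: white king on a8; in check: yes, from the black queen on b7.
King squares — a7: attacked by Qb7; b7: attacked by Nd8; b8: attacked by Qb7.
White has no legal moves → checkmate.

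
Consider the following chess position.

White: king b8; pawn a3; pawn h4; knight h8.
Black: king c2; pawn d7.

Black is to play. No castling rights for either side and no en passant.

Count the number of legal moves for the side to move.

10

Black to move; king on c2.
In check: no.
Legal moves: Kd3, Kc3, Kb3, Kd2, Kb2, Kd1, Kc1, Kb1, d6, d5.
Count: 10.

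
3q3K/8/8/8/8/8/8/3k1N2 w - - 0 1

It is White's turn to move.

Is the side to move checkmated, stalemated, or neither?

neither

White to move; white king on h8.
In check: yes, from the black queen on d8.
King squares — g7: available; h7: available; g8: attacked by Qd8.
Legal moves for White: Kh7, Kg7.
White is in check but has 2 legal moves → neither.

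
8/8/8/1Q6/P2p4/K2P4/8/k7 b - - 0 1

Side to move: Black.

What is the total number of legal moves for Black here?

Black to move; king on a1.
In check: no.
Legal moves: none.
Count: 0.

0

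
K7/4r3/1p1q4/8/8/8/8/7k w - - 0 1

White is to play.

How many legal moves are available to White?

0

White to move; king on a8.
In check: no.
Legal moves: none.
Count: 0.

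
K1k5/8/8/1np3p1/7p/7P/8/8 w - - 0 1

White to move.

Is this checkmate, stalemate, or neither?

White to move; white king on a8.
In check: no.
King squares — a7: attacked by Nb5; b7: attacked by Kc8; b8: attacked by Kc8.
Legal moves for White: none.
Not in check and no legal moves → stalemate.

stalemate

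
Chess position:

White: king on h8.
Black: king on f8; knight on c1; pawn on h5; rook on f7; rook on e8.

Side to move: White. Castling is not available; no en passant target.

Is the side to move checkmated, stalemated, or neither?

stalemate

White to move; white king on h8.
In check: no.
King squares — g7: attacked by Rf7; h7: attacked by Rf7; g8: attacked by Kf8.
Legal moves for White: none.
Not in check and no legal moves → stalemate.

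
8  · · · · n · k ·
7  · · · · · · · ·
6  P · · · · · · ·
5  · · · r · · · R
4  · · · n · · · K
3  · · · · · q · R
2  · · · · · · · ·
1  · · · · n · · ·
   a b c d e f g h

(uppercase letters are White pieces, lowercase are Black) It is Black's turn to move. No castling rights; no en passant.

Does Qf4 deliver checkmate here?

yes

After Qf4: white king on h4; in check: yes, from the black queen on f4.
King squares — g3: attacked by Qf4; h3: own rook; g4: attacked by Qf4; g5: attacked by Qf4; h5: own rook.
White has no legal moves → checkmate.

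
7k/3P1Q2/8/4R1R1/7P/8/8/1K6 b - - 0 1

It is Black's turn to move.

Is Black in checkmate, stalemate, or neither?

stalemate

Black to move; black king on h8.
In check: no.
King squares — g7: attacked by Rg5; h7: attacked by Qf7; g8: attacked by Rg5.
Legal moves for Black: none.
Not in check and no legal moves → stalemate.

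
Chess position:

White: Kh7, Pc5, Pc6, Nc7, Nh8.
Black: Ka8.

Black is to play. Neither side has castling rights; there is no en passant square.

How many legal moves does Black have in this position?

2

Black to move; king on a8.
In check: yes, from the white knight on c7.
Legal moves: Kb8, Ka7.
Count: 2.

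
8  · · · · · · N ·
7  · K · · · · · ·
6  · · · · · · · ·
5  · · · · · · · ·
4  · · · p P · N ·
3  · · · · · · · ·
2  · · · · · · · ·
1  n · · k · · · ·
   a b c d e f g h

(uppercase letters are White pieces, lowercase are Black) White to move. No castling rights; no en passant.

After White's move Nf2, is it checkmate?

After Nf2: black king on d1; in check: yes, from the white knight on f2.
Black has 5 legal replies: Ke2, Kd2, Kc2, Ke1, Kc1.
In check but a legal move exists → not checkmate.

no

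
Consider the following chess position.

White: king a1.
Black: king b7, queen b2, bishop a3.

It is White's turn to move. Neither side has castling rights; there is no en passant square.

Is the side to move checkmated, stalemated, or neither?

checkmate

White to move; white king on a1.
In check: yes, from the black queen on b2.
King squares — b1: attacked by Qb2; a2: attacked by Qb2; b2: attacked by Ba3.
Legal moves for White: none.
In check with no legal moves → checkmate.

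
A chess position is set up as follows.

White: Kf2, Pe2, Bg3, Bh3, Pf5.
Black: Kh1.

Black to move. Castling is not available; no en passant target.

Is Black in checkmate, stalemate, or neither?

stalemate

Black to move; black king on h1.
In check: no.
King squares — g1: attacked by Kf2; g2: attacked by Kf2; h2: attacked by Bg3.
Legal moves for Black: none.
Not in check and no legal moves → stalemate.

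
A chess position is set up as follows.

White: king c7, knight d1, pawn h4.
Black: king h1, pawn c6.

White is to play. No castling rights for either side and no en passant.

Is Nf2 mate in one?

no

After Nf2: black king on h1; in check: yes, from the white knight on f2.
Black has 3 legal replies: Kh2, Kg2, Kg1.
In check but a legal move exists → not checkmate.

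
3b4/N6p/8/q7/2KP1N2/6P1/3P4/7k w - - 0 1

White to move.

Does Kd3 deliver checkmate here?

After Kd3: black king on h1; in check: no.
Black is not in check, so this cannot be checkmate.

no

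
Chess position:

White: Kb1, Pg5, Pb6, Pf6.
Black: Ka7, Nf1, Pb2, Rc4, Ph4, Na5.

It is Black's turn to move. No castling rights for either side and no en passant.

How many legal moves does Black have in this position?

5

Black to move; king on a7.
In check: yes, from the white pawn on b6.
Legal moves: Kb8, Ka8, Kb7, Kxb6, Ka6.
Count: 5.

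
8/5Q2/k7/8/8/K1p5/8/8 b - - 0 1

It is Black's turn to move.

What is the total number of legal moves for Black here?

Black to move; king on a6.
In check: no.
Legal moves: Kb6, Kb5, Ka5, c2.
Count: 4.

4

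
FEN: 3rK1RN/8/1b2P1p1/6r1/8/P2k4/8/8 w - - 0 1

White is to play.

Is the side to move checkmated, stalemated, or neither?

White to move; white king on e8.
In check: yes, from the black rook on d8.
King squares — d7: attacked by Rd8; e7: available; f7: available; d8: attacked by Bb6; f8: attacked by Rd8.
Legal moves for White: Kf7, Ke7.
White is in check but has 2 legal moves → neither.

neither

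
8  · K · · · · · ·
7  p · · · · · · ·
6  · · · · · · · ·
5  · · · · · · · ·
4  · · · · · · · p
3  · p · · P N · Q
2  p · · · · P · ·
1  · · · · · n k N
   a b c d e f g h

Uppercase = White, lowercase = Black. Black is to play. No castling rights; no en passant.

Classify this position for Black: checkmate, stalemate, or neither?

Black to move; black king on g1.
In check: yes, from the white knight on f3.
King squares — f1: own knight; h1: attacked by Qh3; f2: attacked by Nh1; g2: attacked by Qh3; h2: attacked by Nf3.
Legal moves for Black: none.
In check with no legal moves → checkmate.

checkmate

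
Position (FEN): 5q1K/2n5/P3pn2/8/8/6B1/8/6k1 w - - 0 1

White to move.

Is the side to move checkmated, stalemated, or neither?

White to move; white king on h8.
In check: yes, from the black queen on f8.
King squares — g7: attacked by Qf8; h7: attacked by Nf6; g8: attacked by Nf6.
Legal moves for White: none.
In check with no legal moves → checkmate.

checkmate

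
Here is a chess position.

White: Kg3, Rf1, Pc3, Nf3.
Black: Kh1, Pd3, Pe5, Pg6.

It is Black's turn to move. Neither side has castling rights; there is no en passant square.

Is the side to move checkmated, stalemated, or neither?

checkmate

Black to move; black king on h1.
In check: yes, from the white rook on f1.
King squares — g1: attacked by Rf1; g2: attacked by Kg3; h2: attacked by Nf3.
Legal moves for Black: none.
In check with no legal moves → checkmate.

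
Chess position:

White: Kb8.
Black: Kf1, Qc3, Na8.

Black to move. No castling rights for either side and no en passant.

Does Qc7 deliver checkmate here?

no

After Qc7: white king on b8; in check: yes, from the black queen on c7.
White has 1 legal reply: Kxa8.
In check but a legal move exists → not checkmate.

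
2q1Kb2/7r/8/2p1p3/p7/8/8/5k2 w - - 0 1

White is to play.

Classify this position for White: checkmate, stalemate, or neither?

White to move; white king on e8.
In check: yes, from the black queen on c8.
King squares — d7: attacked by Rh7; e7: attacked by Rh7; f7: attacked by Rh7; d8: attacked by Qc8; f8: attacked by Qc8.
Legal moves for White: none.
In check with no legal moves → checkmate.

checkmate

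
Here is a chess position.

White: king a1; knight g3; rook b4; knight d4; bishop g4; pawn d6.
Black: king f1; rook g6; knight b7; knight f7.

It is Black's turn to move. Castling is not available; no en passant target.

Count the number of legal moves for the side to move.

Black to move; king on f1.
In check: yes, from the white knight on g3.
Legal moves: Kg2, Kf2, Kg1, Ke1.
Count: 4.

4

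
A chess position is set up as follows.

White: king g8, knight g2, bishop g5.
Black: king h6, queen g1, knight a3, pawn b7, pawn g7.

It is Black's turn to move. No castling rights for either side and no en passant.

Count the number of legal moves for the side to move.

3

Black to move; king on h6.
In check: yes, from the white bishop on g5.
Legal moves: Kg6, Kh5, Kxg5.
Count: 3.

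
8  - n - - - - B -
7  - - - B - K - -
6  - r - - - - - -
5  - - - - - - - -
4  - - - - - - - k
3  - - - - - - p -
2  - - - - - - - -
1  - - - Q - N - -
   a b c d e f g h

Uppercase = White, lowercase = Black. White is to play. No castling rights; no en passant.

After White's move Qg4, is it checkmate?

After Qg4: black king on h4; in check: yes, from the white queen on g4.
King squares — g3: own pawn; h3: attacked by Qg4; g4: attacked by Bd7; g5: attacked by Qg4; h5: attacked by Qg4.
Black has no legal moves → checkmate.

yes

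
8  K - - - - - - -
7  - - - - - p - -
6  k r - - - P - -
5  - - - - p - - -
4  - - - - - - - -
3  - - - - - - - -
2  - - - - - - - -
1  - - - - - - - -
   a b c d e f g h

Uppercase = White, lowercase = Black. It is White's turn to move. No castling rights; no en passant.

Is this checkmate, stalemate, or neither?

stalemate

White to move; white king on a8.
In check: no.
King squares — a7: attacked by Ka6; b7: attacked by Ka6; b8: attacked by Rb6.
Legal moves for White: none.
Not in check and no legal moves → stalemate.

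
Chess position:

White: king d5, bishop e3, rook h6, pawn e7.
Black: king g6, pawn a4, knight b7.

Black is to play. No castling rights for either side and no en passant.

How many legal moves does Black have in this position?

3

Black to move; king on g6.
In check: yes, from the white rook on h6.
Legal moves: Kg7, Kf7, Kf5.
Count: 3.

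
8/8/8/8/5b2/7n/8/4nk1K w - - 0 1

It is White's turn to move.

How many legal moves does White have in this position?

0

White to move; king on h1.
In check: no.
Legal moves: none.
Count: 0.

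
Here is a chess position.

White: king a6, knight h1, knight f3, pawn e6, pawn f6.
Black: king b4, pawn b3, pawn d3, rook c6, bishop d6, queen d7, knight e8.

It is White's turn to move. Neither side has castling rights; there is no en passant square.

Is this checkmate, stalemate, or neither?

checkmate

White to move; white king on a6.
In check: yes, from the black rook on c6.
King squares — a5: attacked by Kb4; b5: attacked by Kb4; b6: attacked by Rc6; a7: attacked by Qd7; b7: attacked by Qd7.
Legal moves for White: none.
In check with no legal moves → checkmate.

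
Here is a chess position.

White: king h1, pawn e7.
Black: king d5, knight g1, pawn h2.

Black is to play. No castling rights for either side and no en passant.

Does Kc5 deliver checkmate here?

After Kc5: white king on h1; in check: no.
White is not in check, so this cannot be checkmate.

no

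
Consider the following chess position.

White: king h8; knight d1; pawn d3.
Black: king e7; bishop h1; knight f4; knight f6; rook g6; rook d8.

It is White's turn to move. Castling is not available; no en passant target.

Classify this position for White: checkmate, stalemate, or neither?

White to move; white king on h8.
In check: yes, from the black rook on d8.
King squares — g7: attacked by Rg6; h7: attacked by Nf6; g8: attacked by Nf6.
Legal moves for White: none.
In check with no legal moves → checkmate.

checkmate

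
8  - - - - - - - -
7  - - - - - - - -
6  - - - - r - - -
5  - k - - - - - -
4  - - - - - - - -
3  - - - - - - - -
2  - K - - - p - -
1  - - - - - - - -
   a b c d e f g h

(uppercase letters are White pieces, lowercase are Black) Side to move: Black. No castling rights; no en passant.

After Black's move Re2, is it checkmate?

After Re2: white king on b2; in check: yes, from the black rook on e2.
White has 6 legal replies: Kc3, Kb3, Ka3, Kc1, Kb1, Ka1.
In check but a legal move exists → not checkmate.

no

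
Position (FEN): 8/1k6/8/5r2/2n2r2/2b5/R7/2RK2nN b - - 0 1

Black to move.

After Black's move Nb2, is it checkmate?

After Nb2: white king on d1; in check: yes, from the black knight on b2.
White has 2 legal replies: Kc2, Rxb2+.
In check but a legal move exists → not checkmate.

no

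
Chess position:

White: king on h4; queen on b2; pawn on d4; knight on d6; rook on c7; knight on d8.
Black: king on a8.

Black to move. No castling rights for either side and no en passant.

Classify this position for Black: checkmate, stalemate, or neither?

stalemate

Black to move; black king on a8.
In check: no.
King squares — a7: attacked by Rc7; b7: attacked by Qb2; b8: attacked by Qb2.
Legal moves for Black: none.
Not in check and no legal moves → stalemate.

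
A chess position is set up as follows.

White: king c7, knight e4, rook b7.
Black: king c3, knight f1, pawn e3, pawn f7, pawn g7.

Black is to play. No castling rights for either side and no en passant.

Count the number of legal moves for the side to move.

Black to move; king on c3.
In check: yes, from the white knight on e4.
Legal moves: Kd4, Kc4, Kd3, Kc2.
Count: 4.

4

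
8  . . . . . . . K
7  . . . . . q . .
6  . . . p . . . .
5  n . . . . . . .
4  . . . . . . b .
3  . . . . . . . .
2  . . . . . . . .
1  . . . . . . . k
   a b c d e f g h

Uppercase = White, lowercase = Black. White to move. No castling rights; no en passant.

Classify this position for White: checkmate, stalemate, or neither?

stalemate

White to move; white king on h8.
In check: no.
King squares — g7: attacked by Qf7; h7: attacked by Qf7; g8: attacked by Qf7.
Legal moves for White: none.
Not in check and no legal moves → stalemate.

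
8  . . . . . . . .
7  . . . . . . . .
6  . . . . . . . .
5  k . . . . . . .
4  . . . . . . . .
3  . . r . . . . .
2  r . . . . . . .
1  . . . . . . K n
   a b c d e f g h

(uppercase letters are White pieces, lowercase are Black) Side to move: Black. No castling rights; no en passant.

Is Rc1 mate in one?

After Rc1: white king on g1; in check: yes, from the black rook on c1.
King squares — f1: attacked by Rc1; h1: attacked by Rc1; f2: attacked by Nh1; g2: attacked by Ra2; h2: attacked by Ra2.
White has no legal moves → checkmate.

yes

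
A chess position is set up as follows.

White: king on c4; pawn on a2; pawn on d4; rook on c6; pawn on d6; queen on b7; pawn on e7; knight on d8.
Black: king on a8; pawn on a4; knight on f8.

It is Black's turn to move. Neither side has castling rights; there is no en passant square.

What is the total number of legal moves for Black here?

0

Black to move; king on a8.
In check: yes, from the white queen on b7.
Legal moves: none.
Count: 0.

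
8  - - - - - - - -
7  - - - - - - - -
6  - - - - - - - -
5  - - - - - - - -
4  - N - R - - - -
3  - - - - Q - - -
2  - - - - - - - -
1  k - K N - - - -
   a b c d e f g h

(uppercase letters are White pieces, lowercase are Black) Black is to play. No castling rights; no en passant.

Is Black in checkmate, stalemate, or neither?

stalemate

Black to move; black king on a1.
In check: no.
King squares — b1: attacked by Kc1; a2: attacked by Nb4; b2: attacked by Kc1.
Legal moves for Black: none.
Not in check and no legal moves → stalemate.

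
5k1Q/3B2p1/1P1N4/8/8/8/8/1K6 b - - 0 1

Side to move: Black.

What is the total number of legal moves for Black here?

Black to move; king on f8.
In check: yes, from the white queen on h8.
Legal moves: Ke7.
Count: 1.

1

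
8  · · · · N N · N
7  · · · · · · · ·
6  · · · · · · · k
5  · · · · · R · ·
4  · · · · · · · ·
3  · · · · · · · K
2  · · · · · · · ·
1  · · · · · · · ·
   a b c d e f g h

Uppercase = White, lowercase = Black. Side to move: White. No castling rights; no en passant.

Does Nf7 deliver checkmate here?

After Nf7: black king on h6; in check: yes, from the white knight on f7.
King squares — g5: attacked by Rf5; h5: attacked by Rf5; g6: attacked by Nf8; g7: attacked by Ne8; h7: attacked by Nf8.
Black has no legal moves → checkmate.

yes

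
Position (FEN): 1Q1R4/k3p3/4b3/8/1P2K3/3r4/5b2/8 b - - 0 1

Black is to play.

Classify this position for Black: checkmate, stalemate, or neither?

neither

Black to move; black king on a7.
In check: yes, from the white queen on b8.
Legal moves for Black: Ka6.
Black is in check but has 1 legal move → neither.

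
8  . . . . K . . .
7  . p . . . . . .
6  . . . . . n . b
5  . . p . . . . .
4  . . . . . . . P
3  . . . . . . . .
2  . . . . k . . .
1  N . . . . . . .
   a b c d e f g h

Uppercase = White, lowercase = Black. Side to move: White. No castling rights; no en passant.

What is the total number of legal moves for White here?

White to move; king on e8.
In check: yes, from the black knight on f6.
Legal moves: Kd8, Kf7, Ke7.
Count: 3.

3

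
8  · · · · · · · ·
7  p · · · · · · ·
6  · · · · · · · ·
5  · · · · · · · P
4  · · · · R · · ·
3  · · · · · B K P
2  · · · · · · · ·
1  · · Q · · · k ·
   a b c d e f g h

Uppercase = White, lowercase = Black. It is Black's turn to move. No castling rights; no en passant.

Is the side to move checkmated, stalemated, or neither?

Black to move; black king on g1.
In check: yes, from the white queen on c1.
King squares — f1: attacked by Qc1; h1: attacked by Qc1; f2: attacked by Kg3; g2: attacked by Bf3; h2: attacked by Kg3.
Legal moves for Black: none.
In check with no legal moves → checkmate.

checkmate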